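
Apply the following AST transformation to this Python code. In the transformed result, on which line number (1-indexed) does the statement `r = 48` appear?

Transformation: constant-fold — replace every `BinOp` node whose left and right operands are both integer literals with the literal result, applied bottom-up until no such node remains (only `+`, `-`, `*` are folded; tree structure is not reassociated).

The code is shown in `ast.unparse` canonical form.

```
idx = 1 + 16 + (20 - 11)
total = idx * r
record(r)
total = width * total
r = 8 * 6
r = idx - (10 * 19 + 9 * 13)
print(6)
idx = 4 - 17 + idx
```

5

Transformed code:
idx = 26
total = idx * r
record(r)
total = width * total
r = 48
r = idx - 307
print(6)
idx = -13 + idx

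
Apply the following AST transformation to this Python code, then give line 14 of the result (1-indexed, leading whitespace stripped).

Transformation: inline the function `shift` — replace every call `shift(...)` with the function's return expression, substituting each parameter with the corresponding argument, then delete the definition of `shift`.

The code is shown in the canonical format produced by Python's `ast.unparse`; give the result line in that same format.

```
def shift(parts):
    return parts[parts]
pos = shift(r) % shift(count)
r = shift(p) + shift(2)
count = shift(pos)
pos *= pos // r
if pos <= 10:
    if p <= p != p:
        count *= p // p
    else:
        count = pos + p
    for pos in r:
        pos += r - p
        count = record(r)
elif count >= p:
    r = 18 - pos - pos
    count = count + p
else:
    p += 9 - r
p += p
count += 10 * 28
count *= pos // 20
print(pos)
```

Transformed code:
pos = r[r] % count[count]
r = p[p] + 2[2]
count = pos[pos]
pos *= pos // r
if pos <= 10:
    if p <= p != p:
        count *= p // p
    else:
        count = pos + p
    for pos in r:
        pos += r - p
        count = record(r)
elif count >= p:
    r = 18 - pos - pos
    count = count + p
else:
    p += 9 - r
p += p
count += 10 * 28
count *= pos // 20
print(pos)

r = 18 - pos - pos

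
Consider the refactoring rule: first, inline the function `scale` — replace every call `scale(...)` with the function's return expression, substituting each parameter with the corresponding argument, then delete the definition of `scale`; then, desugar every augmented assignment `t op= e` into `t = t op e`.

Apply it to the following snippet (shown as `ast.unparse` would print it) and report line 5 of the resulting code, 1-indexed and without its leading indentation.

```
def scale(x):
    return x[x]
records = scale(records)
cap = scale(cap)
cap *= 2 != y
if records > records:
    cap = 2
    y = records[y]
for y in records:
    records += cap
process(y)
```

cap = 2

Transformed code:
records = records[records]
cap = cap[cap]
cap = cap * (2 != y)
if records > records:
    cap = 2
    y = records[y]
for y in records:
    records = records + cap
process(y)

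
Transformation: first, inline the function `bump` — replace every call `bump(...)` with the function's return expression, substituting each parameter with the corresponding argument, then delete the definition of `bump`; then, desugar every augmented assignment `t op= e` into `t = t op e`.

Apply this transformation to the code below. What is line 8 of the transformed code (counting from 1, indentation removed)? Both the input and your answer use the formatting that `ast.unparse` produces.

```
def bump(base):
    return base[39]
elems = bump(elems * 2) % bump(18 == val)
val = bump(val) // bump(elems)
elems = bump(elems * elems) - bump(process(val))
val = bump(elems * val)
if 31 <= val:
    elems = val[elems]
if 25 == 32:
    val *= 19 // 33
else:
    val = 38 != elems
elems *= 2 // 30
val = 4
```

val = val * (19 // 33)

Transformed code:
elems = (elems * 2)[39] % (18 == val)[39]
val = val[39] // elems[39]
elems = (elems * elems)[39] - process(val)[39]
val = (elems * val)[39]
if 31 <= val:
    elems = val[elems]
if 25 == 32:
    val = val * (19 // 33)
else:
    val = 38 != elems
elems = elems * (2 // 30)
val = 4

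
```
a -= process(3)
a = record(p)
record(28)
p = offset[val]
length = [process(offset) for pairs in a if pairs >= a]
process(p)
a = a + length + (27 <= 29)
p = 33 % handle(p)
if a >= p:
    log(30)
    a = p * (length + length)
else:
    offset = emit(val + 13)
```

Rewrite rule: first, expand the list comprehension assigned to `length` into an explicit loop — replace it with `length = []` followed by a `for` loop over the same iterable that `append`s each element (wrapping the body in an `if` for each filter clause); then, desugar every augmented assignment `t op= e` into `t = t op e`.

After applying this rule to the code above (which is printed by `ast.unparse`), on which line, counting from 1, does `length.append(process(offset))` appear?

8

Transformed code:
a = a - process(3)
a = record(p)
record(28)
p = offset[val]
length = []
for pairs in a:
    if pairs >= a:
        length.append(process(offset))
process(p)
a = a + length + (27 <= 29)
p = 33 % handle(p)
if a >= p:
    log(30)
    a = p * (length + length)
else:
    offset = emit(val + 13)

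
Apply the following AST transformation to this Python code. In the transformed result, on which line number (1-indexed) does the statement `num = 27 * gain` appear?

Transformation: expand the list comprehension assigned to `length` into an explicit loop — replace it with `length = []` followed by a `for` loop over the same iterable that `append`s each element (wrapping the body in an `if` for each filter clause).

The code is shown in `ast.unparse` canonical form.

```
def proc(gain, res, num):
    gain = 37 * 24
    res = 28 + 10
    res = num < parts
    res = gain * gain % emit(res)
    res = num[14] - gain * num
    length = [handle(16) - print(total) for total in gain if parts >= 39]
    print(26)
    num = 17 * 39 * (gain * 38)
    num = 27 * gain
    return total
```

13

Transformed code:
def proc(gain, res, num):
    gain = 37 * 24
    res = 28 + 10
    res = num < parts
    res = gain * gain % emit(res)
    res = num[14] - gain * num
    length = []
    for total in gain:
        if parts >= 39:
            length.append(handle(16) - print(total))
    print(26)
    num = 17 * 39 * (gain * 38)
    num = 27 * gain
    return total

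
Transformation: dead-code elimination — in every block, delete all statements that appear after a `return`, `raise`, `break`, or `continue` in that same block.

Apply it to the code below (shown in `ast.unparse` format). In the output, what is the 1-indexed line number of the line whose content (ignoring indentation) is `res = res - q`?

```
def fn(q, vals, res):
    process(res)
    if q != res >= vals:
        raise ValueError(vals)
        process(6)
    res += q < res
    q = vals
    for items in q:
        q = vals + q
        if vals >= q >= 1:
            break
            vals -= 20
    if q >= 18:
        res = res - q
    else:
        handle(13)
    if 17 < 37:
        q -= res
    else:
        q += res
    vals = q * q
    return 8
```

Transformed code:
def fn(q, vals, res):
    process(res)
    if q != res >= vals:
        raise ValueError(vals)
    res += q < res
    q = vals
    for items in q:
        q = vals + q
        if vals >= q >= 1:
            break
    if q >= 18:
        res = res - q
    else:
        handle(13)
    if 17 < 37:
        q -= res
    else:
        q += res
    vals = q * q
    return 8

12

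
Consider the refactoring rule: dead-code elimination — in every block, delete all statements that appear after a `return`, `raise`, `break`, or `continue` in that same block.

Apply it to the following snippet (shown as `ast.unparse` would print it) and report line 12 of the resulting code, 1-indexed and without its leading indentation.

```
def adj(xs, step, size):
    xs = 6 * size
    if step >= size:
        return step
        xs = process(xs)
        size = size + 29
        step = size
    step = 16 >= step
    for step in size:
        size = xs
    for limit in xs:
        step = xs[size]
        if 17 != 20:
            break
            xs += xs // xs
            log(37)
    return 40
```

return 40

Transformed code:
def adj(xs, step, size):
    xs = 6 * size
    if step >= size:
        return step
    step = 16 >= step
    for step in size:
        size = xs
    for limit in xs:
        step = xs[size]
        if 17 != 20:
            break
    return 40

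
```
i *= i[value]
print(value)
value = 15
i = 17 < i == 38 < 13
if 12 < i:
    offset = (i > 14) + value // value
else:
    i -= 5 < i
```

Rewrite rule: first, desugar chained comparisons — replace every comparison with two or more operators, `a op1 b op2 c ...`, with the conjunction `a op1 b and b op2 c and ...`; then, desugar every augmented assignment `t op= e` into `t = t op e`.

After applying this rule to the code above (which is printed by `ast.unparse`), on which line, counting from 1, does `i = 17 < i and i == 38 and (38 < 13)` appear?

Transformed code:
i = i * i[value]
print(value)
value = 15
i = 17 < i and i == 38 and (38 < 13)
if 12 < i:
    offset = (i > 14) + value // value
else:
    i = i - (5 < i)

4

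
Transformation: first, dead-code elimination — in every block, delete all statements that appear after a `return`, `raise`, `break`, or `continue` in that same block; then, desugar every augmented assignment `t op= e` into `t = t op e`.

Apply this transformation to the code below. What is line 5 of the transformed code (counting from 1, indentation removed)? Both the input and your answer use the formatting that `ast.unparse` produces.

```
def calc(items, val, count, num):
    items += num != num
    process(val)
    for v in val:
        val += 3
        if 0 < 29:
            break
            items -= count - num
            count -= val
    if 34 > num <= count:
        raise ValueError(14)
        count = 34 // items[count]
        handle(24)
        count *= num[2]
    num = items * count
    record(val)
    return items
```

val = val + 3

Transformed code:
def calc(items, val, count, num):
    items = items + (num != num)
    process(val)
    for v in val:
        val = val + 3
        if 0 < 29:
            break
    if 34 > num <= count:
        raise ValueError(14)
    num = items * count
    record(val)
    return items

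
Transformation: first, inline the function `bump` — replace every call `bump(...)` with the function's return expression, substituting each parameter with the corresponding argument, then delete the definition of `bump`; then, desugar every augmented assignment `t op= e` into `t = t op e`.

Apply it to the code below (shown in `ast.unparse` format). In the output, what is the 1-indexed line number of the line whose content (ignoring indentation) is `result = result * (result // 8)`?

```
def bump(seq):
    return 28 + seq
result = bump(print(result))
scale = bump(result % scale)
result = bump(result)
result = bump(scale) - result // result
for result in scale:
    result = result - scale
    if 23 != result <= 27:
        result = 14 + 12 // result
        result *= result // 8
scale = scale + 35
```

Transformed code:
result = 28 + print(result)
scale = 28 + result % scale
result = 28 + result
result = 28 + scale - result // result
for result in scale:
    result = result - scale
    if 23 != result <= 27:
        result = 14 + 12 // result
        result = result * (result // 8)
scale = scale + 35

9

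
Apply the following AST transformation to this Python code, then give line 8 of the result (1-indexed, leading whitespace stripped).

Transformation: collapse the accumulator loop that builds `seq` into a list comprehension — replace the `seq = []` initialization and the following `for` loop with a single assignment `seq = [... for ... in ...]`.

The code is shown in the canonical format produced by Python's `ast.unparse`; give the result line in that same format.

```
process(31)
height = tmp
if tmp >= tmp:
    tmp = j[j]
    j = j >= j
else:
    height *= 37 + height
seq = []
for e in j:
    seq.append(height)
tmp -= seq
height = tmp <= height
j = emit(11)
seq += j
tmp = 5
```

seq = [height for e in j]

Transformed code:
process(31)
height = tmp
if tmp >= tmp:
    tmp = j[j]
    j = j >= j
else:
    height *= 37 + height
seq = [height for e in j]
tmp -= seq
height = tmp <= height
j = emit(11)
seq += j
tmp = 5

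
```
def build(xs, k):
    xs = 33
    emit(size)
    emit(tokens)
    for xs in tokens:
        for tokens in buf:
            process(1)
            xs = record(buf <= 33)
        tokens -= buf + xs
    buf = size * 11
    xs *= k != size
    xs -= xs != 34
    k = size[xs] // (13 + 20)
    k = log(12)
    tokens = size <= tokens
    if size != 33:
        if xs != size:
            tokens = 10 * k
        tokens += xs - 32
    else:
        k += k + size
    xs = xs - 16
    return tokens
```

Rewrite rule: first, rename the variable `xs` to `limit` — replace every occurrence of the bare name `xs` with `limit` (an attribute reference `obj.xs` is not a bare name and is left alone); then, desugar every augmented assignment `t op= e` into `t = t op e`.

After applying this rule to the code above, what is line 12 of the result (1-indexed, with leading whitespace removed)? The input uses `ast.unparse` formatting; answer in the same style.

Transformed code:
def build(limit, k):
    limit = 33
    emit(size)
    emit(tokens)
    for limit in tokens:
        for tokens in buf:
            process(1)
            limit = record(buf <= 33)
        tokens = tokens - (buf + limit)
    buf = size * 11
    limit = limit * (k != size)
    limit = limit - (limit != 34)
    k = size[limit] // (13 + 20)
    k = log(12)
    tokens = size <= tokens
    if size != 33:
        if limit != size:
            tokens = 10 * k
        tokens = tokens + (limit - 32)
    else:
        k = k + (k + size)
    limit = limit - 16
    return tokens

limit = limit - (limit != 34)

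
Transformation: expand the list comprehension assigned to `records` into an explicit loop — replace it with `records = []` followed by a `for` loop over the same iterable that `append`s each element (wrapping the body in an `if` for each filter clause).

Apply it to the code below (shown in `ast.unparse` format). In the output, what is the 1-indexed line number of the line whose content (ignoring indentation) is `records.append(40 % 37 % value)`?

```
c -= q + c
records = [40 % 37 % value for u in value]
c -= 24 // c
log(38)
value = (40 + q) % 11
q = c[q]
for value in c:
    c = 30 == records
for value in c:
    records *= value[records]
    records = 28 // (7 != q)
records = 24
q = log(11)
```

4

Transformed code:
c -= q + c
records = []
for u in value:
    records.append(40 % 37 % value)
c -= 24 // c
log(38)
value = (40 + q) % 11
q = c[q]
for value in c:
    c = 30 == records
for value in c:
    records *= value[records]
    records = 28 // (7 != q)
records = 24
q = log(11)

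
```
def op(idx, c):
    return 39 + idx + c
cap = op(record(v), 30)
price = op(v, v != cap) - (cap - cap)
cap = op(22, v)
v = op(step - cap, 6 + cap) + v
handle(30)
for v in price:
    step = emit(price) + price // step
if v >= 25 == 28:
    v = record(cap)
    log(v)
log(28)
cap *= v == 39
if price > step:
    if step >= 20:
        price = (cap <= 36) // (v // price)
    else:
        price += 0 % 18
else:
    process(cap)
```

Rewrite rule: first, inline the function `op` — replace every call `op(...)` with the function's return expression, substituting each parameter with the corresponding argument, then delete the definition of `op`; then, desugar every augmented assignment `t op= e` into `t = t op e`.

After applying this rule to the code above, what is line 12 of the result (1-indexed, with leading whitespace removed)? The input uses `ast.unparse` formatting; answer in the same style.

cap = cap * (v == 39)

Transformed code:
cap = 39 + record(v) + 30
price = 39 + v + (v != cap) - (cap - cap)
cap = 39 + 22 + v
v = 39 + (step - cap) + (6 + cap) + v
handle(30)
for v in price:
    step = emit(price) + price // step
if v >= 25 == 28:
    v = record(cap)
    log(v)
log(28)
cap = cap * (v == 39)
if price > step:
    if step >= 20:
        price = (cap <= 36) // (v // price)
    else:
        price = price + 0 % 18
else:
    process(cap)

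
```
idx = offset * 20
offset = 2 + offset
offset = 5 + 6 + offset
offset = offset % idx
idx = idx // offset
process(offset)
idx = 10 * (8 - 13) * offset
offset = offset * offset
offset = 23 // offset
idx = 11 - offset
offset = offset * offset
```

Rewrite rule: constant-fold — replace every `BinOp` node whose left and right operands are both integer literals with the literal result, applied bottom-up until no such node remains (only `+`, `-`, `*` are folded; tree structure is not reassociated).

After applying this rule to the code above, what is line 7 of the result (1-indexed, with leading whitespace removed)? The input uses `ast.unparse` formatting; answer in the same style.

idx = -50 * offset

Transformed code:
idx = offset * 20
offset = 2 + offset
offset = 11 + offset
offset = offset % idx
idx = idx // offset
process(offset)
idx = -50 * offset
offset = offset * offset
offset = 23 // offset
idx = 11 - offset
offset = offset * offset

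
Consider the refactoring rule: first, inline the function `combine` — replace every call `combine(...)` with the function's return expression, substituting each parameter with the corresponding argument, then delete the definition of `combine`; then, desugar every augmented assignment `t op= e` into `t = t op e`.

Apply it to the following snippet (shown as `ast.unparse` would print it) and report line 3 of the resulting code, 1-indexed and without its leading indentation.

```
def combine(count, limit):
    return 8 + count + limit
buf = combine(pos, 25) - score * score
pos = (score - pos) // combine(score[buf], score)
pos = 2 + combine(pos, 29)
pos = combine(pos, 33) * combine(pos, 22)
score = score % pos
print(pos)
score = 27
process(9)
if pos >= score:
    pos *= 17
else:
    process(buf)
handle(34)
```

Transformed code:
buf = 8 + pos + 25 - score * score
pos = (score - pos) // (8 + score[buf] + score)
pos = 2 + (8 + pos + 29)
pos = (8 + pos + 33) * (8 + pos + 22)
score = score % pos
print(pos)
score = 27
process(9)
if pos >= score:
    pos = pos * 17
else:
    process(buf)
handle(34)

pos = 2 + (8 + pos + 29)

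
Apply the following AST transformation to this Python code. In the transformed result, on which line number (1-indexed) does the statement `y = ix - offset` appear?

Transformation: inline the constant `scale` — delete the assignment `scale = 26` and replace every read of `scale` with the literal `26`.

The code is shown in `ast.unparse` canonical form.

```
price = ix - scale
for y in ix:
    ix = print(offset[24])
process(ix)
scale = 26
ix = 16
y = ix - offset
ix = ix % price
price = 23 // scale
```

Transformed code:
price = ix - 26
for y in ix:
    ix = print(offset[24])
process(ix)
ix = 16
y = ix - offset
ix = ix % price
price = 23 // 26

6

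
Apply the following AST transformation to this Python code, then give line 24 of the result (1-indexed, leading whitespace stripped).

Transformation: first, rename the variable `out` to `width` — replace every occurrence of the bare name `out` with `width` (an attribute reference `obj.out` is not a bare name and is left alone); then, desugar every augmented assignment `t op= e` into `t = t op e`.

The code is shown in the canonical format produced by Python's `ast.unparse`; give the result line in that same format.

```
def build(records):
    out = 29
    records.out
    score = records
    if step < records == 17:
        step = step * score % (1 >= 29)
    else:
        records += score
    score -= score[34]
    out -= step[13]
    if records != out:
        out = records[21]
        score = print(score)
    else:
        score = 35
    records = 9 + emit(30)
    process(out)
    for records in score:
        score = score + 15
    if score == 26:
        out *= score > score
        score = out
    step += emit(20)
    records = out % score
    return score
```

Transformed code:
def build(records):
    width = 29
    records.out
    score = records
    if step < records == 17:
        step = step * score % (1 >= 29)
    else:
        records = records + score
    score = score - score[34]
    width = width - step[13]
    if records != width:
        width = records[21]
        score = print(score)
    else:
        score = 35
    records = 9 + emit(30)
    process(width)
    for records in score:
        score = score + 15
    if score == 26:
        width = width * (score > score)
        score = width
    step = step + emit(20)
    records = width % score
    return score

records = width % score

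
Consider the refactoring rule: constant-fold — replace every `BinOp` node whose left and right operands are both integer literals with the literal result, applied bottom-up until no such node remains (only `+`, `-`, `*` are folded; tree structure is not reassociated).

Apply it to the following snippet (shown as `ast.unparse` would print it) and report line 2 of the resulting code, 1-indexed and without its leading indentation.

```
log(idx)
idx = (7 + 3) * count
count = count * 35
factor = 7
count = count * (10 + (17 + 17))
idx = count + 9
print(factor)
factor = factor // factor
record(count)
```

idx = 10 * count

Transformed code:
log(idx)
idx = 10 * count
count = count * 35
factor = 7
count = count * 44
idx = count + 9
print(factor)
factor = factor // factor
record(count)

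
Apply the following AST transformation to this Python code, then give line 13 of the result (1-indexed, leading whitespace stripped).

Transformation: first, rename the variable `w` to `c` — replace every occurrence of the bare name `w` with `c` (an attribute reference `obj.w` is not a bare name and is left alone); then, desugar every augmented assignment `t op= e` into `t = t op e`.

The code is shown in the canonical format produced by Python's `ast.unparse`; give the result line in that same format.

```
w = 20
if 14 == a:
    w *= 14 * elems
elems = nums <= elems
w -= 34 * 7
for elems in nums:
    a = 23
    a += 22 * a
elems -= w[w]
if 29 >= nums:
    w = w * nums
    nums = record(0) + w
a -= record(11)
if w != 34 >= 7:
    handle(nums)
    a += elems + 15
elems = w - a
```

a = a - record(11)

Transformed code:
c = 20
if 14 == a:
    c = c * (14 * elems)
elems = nums <= elems
c = c - 34 * 7
for elems in nums:
    a = 23
    a = a + 22 * a
elems = elems - c[c]
if 29 >= nums:
    c = c * nums
    nums = record(0) + c
a = a - record(11)
if c != 34 >= 7:
    handle(nums)
    a = a + (elems + 15)
elems = c - a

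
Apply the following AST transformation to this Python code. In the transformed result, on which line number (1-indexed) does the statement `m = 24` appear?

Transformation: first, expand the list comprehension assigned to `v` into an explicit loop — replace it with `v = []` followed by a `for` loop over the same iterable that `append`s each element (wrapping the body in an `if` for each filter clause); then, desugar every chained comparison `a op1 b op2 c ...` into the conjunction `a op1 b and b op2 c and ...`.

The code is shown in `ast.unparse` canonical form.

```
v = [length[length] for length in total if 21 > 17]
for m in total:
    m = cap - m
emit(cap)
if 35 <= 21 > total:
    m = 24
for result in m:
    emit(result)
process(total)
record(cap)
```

9

Transformed code:
v = []
for length in total:
    if 21 > 17:
        v.append(length[length])
for m in total:
    m = cap - m
emit(cap)
if 35 <= 21 and 21 > total:
    m = 24
for result in m:
    emit(result)
process(total)
record(cap)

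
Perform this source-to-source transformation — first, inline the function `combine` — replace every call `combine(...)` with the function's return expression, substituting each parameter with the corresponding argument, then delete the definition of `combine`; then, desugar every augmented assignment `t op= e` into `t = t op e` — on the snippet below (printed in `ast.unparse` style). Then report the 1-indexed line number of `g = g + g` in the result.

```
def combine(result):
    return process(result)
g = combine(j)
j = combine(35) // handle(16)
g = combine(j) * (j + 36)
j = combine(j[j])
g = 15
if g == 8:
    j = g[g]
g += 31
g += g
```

Transformed code:
g = process(j)
j = process(35) // handle(16)
g = process(j) * (j + 36)
j = process(j[j])
g = 15
if g == 8:
    j = g[g]
g = g + 31
g = g + g

9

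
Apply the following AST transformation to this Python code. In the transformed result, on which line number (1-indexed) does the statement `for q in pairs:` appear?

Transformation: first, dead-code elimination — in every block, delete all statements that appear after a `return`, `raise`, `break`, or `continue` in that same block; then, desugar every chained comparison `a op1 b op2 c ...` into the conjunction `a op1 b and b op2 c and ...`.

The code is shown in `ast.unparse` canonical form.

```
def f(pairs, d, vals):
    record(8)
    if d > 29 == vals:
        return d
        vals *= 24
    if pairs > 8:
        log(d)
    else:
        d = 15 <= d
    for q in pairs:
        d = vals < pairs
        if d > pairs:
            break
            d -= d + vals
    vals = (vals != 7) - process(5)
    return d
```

9

Transformed code:
def f(pairs, d, vals):
    record(8)
    if d > 29 and 29 == vals:
        return d
    if pairs > 8:
        log(d)
    else:
        d = 15 <= d
    for q in pairs:
        d = vals < pairs
        if d > pairs:
            break
    vals = (vals != 7) - process(5)
    return d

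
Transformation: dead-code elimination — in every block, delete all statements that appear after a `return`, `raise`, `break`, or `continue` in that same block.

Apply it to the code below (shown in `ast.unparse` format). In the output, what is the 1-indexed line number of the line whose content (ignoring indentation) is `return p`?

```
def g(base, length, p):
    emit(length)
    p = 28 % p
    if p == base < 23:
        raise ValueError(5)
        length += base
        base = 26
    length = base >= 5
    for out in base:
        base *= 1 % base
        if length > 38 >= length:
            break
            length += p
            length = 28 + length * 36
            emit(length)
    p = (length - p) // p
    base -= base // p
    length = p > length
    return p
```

Transformed code:
def g(base, length, p):
    emit(length)
    p = 28 % p
    if p == base < 23:
        raise ValueError(5)
    length = base >= 5
    for out in base:
        base *= 1 % base
        if length > 38 >= length:
            break
    p = (length - p) // p
    base -= base // p
    length = p > length
    return p

14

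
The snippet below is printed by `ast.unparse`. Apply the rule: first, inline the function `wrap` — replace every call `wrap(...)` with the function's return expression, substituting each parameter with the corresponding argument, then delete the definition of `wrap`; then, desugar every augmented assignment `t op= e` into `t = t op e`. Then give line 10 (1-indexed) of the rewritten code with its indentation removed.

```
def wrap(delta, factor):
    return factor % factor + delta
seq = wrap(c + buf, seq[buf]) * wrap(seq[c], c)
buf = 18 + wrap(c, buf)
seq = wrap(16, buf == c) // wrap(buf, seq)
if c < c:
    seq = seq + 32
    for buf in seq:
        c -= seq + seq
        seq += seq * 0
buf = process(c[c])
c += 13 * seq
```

Transformed code:
seq = (seq[buf] % seq[buf] + (c + buf)) * (c % c + seq[c])
buf = 18 + (buf % buf + c)
seq = ((buf == c) % (buf == c) + 16) // (seq % seq + buf)
if c < c:
    seq = seq + 32
    for buf in seq:
        c = c - (seq + seq)
        seq = seq + seq * 0
buf = process(c[c])
c = c + 13 * seq

c = c + 13 * seq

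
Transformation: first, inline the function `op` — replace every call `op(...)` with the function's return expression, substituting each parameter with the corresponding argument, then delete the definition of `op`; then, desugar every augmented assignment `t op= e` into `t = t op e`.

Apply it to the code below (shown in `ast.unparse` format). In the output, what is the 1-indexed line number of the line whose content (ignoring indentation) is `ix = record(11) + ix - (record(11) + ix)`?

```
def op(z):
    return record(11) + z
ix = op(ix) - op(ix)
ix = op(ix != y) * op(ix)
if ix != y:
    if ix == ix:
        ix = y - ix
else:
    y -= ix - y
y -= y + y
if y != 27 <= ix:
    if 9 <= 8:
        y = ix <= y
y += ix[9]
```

1

Transformed code:
ix = record(11) + ix - (record(11) + ix)
ix = (record(11) + (ix != y)) * (record(11) + ix)
if ix != y:
    if ix == ix:
        ix = y - ix
else:
    y = y - (ix - y)
y = y - (y + y)
if y != 27 <= ix:
    if 9 <= 8:
        y = ix <= y
y = y + ix[9]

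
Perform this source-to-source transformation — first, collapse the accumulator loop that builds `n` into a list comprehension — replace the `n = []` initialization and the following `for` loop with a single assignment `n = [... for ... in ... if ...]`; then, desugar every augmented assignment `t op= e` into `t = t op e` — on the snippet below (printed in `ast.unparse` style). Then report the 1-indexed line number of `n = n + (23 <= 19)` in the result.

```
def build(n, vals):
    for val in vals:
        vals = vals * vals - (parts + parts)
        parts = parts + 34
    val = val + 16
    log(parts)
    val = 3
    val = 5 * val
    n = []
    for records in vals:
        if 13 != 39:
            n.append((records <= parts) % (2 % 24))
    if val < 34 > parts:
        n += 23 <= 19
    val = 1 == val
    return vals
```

11

Transformed code:
def build(n, vals):
    for val in vals:
        vals = vals * vals - (parts + parts)
        parts = parts + 34
    val = val + 16
    log(parts)
    val = 3
    val = 5 * val
    n = [(records <= parts) % (2 % 24) for records in vals if 13 != 39]
    if val < 34 > parts:
        n = n + (23 <= 19)
    val = 1 == val
    return vals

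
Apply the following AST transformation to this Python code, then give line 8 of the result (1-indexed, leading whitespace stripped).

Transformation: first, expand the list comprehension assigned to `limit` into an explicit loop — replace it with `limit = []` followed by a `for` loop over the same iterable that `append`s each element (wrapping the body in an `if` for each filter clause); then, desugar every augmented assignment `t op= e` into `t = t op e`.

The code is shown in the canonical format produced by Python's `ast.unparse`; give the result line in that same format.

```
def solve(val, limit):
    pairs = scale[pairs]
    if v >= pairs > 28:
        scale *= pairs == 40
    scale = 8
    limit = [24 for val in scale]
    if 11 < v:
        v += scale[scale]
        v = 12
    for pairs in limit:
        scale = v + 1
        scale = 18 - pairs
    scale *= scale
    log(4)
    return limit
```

limit.append(24)

Transformed code:
def solve(val, limit):
    pairs = scale[pairs]
    if v >= pairs > 28:
        scale = scale * (pairs == 40)
    scale = 8
    limit = []
    for val in scale:
        limit.append(24)
    if 11 < v:
        v = v + scale[scale]
        v = 12
    for pairs in limit:
        scale = v + 1
        scale = 18 - pairs
    scale = scale * scale
    log(4)
    return limit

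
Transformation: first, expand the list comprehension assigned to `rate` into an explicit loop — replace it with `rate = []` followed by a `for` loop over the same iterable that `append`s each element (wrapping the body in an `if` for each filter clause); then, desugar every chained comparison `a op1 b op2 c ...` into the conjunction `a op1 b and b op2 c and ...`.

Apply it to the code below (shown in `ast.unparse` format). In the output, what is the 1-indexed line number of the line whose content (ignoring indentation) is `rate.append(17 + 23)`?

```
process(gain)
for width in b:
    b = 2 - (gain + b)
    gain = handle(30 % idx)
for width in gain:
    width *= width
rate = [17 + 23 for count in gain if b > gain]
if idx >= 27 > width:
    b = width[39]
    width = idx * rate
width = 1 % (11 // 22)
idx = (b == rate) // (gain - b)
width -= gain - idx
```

10

Transformed code:
process(gain)
for width in b:
    b = 2 - (gain + b)
    gain = handle(30 % idx)
for width in gain:
    width *= width
rate = []
for count in gain:
    if b > gain:
        rate.append(17 + 23)
if idx >= 27 and 27 > width:
    b = width[39]
    width = idx * rate
width = 1 % (11 // 22)
idx = (b == rate) // (gain - b)
width -= gain - idx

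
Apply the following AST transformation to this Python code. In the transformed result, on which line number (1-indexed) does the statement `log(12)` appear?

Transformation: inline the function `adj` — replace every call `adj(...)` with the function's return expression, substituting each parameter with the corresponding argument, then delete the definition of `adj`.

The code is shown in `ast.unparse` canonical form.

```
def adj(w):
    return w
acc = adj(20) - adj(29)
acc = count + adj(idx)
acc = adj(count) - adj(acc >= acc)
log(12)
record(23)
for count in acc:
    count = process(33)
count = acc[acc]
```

Transformed code:
acc = 20 - 29
acc = count + idx
acc = count - (acc >= acc)
log(12)
record(23)
for count in acc:
    count = process(33)
count = acc[acc]

4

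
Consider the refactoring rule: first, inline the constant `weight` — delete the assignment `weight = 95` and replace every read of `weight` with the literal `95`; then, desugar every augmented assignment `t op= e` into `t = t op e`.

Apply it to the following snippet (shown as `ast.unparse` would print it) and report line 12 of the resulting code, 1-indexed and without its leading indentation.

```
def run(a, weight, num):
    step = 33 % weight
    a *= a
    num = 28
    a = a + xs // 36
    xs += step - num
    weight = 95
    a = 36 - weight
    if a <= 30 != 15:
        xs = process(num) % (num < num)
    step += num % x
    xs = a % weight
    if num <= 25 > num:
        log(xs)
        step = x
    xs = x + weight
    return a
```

if num <= 25 > num:

Transformed code:
def run(a, weight, num):
    step = 33 % 95
    a = a * a
    num = 28
    a = a + xs // 36
    xs = xs + (step - num)
    a = 36 - 95
    if a <= 30 != 15:
        xs = process(num) % (num < num)
    step = step + num % x
    xs = a % 95
    if num <= 25 > num:
        log(xs)
        step = x
    xs = x + 95
    return a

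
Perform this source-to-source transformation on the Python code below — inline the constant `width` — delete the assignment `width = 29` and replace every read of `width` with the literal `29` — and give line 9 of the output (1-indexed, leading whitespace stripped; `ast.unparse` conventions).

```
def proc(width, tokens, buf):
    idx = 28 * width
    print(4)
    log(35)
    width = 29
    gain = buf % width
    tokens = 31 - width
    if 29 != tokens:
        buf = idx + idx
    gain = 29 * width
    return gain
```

gain = 29 * 29

Transformed code:
def proc(width, tokens, buf):
    idx = 28 * 29
    print(4)
    log(35)
    gain = buf % 29
    tokens = 31 - 29
    if 29 != tokens:
        buf = idx + idx
    gain = 29 * 29
    return gain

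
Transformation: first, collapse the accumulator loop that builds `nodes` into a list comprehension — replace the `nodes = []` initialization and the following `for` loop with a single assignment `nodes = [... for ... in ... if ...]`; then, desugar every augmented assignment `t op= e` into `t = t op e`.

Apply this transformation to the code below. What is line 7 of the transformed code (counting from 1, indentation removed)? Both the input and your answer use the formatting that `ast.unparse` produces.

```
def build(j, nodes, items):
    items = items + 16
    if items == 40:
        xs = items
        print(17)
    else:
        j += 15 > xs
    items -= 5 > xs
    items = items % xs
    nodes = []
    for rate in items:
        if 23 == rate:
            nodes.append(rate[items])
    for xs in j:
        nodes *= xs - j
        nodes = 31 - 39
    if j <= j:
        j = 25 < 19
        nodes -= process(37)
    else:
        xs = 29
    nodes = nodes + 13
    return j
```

Transformed code:
def build(j, nodes, items):
    items = items + 16
    if items == 40:
        xs = items
        print(17)
    else:
        j = j + (15 > xs)
    items = items - (5 > xs)
    items = items % xs
    nodes = [rate[items] for rate in items if 23 == rate]
    for xs in j:
        nodes = nodes * (xs - j)
        nodes = 31 - 39
    if j <= j:
        j = 25 < 19
        nodes = nodes - process(37)
    else:
        xs = 29
    nodes = nodes + 13
    return j

j = j + (15 > xs)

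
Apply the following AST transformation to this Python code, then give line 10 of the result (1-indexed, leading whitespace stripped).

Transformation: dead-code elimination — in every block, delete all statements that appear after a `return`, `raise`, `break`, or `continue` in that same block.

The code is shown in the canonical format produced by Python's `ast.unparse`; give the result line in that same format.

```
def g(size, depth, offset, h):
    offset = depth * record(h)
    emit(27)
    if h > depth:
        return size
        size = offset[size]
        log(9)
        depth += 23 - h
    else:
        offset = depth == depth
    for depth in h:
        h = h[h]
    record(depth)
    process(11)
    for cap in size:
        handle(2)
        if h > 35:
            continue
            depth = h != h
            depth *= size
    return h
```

Transformed code:
def g(size, depth, offset, h):
    offset = depth * record(h)
    emit(27)
    if h > depth:
        return size
    else:
        offset = depth == depth
    for depth in h:
        h = h[h]
    record(depth)
    process(11)
    for cap in size:
        handle(2)
        if h > 35:
            continue
    return h

record(depth)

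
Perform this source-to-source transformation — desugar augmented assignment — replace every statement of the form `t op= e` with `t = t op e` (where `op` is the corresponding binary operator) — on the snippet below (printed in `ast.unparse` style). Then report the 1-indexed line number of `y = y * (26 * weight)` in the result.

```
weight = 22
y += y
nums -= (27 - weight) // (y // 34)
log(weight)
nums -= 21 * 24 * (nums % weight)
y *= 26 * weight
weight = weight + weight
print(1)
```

Transformed code:
weight = 22
y = y + y
nums = nums - (27 - weight) // (y // 34)
log(weight)
nums = nums - 21 * 24 * (nums % weight)
y = y * (26 * weight)
weight = weight + weight
print(1)

6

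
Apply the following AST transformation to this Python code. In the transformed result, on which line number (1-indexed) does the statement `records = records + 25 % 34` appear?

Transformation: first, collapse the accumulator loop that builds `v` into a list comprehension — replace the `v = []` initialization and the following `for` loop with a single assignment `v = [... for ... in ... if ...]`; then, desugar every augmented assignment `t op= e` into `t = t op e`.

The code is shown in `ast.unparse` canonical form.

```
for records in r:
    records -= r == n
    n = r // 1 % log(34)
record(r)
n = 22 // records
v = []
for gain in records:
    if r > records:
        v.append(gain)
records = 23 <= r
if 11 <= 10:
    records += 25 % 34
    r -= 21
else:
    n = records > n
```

9

Transformed code:
for records in r:
    records = records - (r == n)
    n = r // 1 % log(34)
record(r)
n = 22 // records
v = [gain for gain in records if r > records]
records = 23 <= r
if 11 <= 10:
    records = records + 25 % 34
    r = r - 21
else:
    n = records > n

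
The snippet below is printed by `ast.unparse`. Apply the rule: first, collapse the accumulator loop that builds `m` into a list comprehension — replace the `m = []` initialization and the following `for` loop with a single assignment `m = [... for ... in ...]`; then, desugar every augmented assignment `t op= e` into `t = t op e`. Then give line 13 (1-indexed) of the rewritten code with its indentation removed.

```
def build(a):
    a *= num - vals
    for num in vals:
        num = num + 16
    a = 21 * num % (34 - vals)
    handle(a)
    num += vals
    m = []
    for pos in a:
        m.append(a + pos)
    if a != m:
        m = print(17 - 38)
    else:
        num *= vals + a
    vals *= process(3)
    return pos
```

Transformed code:
def build(a):
    a = a * (num - vals)
    for num in vals:
        num = num + 16
    a = 21 * num % (34 - vals)
    handle(a)
    num = num + vals
    m = [a + pos for pos in a]
    if a != m:
        m = print(17 - 38)
    else:
        num = num * (vals + a)
    vals = vals * process(3)
    return pos

vals = vals * process(3)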